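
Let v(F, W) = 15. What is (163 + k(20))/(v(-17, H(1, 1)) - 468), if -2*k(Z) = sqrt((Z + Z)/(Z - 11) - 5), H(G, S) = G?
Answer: -163/453 + I*sqrt(5)/2718 ≈ -0.35982 + 0.00082269*I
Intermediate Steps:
k(Z) = -sqrt(-5 + 2*Z/(-11 + Z))/2 (k(Z) = -sqrt((Z + Z)/(Z - 11) - 5)/2 = -sqrt((2*Z)/(-11 + Z) - 5)/2 = -sqrt(2*Z/(-11 + Z) - 5)/2 = -sqrt(-5 + 2*Z/(-11 + Z))/2)
(163 + k(20))/(v(-17, H(1, 1)) - 468) = (163 - I*sqrt(-55 + 3*20)/sqrt(-11 + 20)/2)/(15 - 468) = (163 - I*sqrt(-55 + 60)/3/2)/(-453) = (163 - I*sqrt(5)/3/2)*(-1/453) = (163 - I*sqrt(5)/6)*(-1/453) = -163/453 + I*sqrt(5)/2718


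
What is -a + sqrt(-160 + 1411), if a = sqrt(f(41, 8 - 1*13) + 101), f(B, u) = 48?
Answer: -sqrt(149) + 3*sqrt(139) ≈ 23.163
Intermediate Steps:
a = sqrt(149) (a = sqrt(48 + 101) = sqrt(149) ≈ 12.207)
-a + sqrt(-160 + 1411) = -sqrt(149) + sqrt(-160 + 1411) = -sqrt(149) + sqrt(1251) = -sqrt(149) + 3*sqrt(139)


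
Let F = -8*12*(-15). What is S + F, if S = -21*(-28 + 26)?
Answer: 1482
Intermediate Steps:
F = 1440 (F = -96*(-15) = 1440)
S = 42 (S = -21*(-2) = 42)
S + F = 42 + 1440 = 1482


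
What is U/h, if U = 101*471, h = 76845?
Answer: 15857/25615 ≈ 0.61905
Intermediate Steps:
U = 47571
U/h = 47571/76845 = 47571*(1/76845) = 15857/25615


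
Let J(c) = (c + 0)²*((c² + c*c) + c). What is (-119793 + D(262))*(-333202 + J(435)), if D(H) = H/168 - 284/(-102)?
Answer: -12263877610856899523/1428 ≈ -8.5881e+15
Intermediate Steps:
J(c) = c²*(c + 2*c²) (J(c) = c²*((c² + c²) + c) = c²*(2*c² + c) = c²*(c + 2*c²))
D(H) = 142/51 + H/168 (D(H) = H*(1/168) - 284*(-1/102) = H/168 + 142/51 = 142/51 + H/168)
(-119793 + D(262))*(-333202 + J(435)) = (-119793 + (142/51 + (1/168)*262))*(-333202 + 435³*(1 + 2*435)) = (-119793 + (142/51 + 131/84))*(-333202 + 82312875*(1 + 870)) = (-119793 + 6203/1428)*(-333202 + 82312875*871) = -171058201*(-333202 + 71694514125)/1428 = -171058201/1428*71694180923 = -12263877610856899523/1428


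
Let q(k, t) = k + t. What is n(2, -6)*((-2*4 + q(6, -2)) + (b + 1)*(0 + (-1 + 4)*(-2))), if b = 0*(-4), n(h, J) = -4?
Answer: 40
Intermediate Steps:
b = 0
n(2, -6)*((-2*4 + q(6, -2)) + (b + 1)*(0 + (-1 + 4)*(-2))) = -4*((-2*4 + (6 - 2)) + (0 + 1)*(0 + (-1 + 4)*(-2))) = -4*((-8 + 4) + 1*(0 + 3*(-2))) = -4*(-4 + 1*(0 - 6)) = -4*(-4 + 1*(-6)) = -4*(-4 - 6) = -4*(-10) = 40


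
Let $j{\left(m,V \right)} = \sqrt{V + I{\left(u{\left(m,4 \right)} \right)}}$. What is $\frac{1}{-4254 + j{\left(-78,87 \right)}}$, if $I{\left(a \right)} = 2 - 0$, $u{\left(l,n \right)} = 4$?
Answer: $- \frac{4254}{18096427} - \frac{\sqrt{89}}{18096427} \approx -0.0002356$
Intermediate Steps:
$I{\left(a \right)} = 2$ ($I{\left(a \right)} = 2 + 0 = 2$)
$j{\left(m,V \right)} = \sqrt{2 + V}$ ($j{\left(m,V \right)} = \sqrt{V + 2} = \sqrt{2 + V}$)
$\frac{1}{-4254 + j{\left(-78,87 \right)}} = \frac{1}{-4254 + \sqrt{2 + 87}} = \frac{1}{-4254 + \sqrt{89}}$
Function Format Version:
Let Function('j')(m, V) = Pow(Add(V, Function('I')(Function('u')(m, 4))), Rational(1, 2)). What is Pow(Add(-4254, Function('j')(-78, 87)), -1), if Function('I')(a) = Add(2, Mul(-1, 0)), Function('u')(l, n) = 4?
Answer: Add(Rational(-4254, 18096427), Mul(Rational(-1, 18096427), Pow(89, Rational(1, 2)))) ≈ -0.00023560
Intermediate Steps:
Function('I')(a) = 2 (Function('I')(a) = Add(2, 0) = 2)
Function('j')(m, V) = Pow(Add(2, V), Rational(1, 2)) (Function('j')(m, V) = Pow(Add(V, 2), Rational(1, 2)) = Pow(Add(2, V), Rational(1, 2)))
Pow(Add(-4254, Function('j')(-78, 87)), -1) = Pow(Add(-4254, Pow(Add(2, 87), Rational(1, 2))), -1) = Pow(Add(-4254, Pow(89, Rational(1, 2))), -1)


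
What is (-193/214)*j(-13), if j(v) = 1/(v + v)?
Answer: 193/5564 ≈ 0.034687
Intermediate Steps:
j(v) = 1/(2*v)
(-193/214)*j(-13) = (-193/214)*((1/2)/(-13)) = ((1/214)*(-193))*((1/2)*(-1/13)) = -193/214*(-1/26) = 193/5564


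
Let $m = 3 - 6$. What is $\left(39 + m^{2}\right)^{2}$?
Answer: $2304$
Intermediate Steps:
$m = -3$ ($m = 3 - 6 = -3$)
$\left(39 + m^{2}\right)^{2} = \left(39 + \left(-3\right)^{2}\right)^{2} = \left(39 + 9\right)^{2} = 48^{2} = 2304$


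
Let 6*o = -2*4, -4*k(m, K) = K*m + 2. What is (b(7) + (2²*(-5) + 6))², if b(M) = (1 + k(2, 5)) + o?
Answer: 2704/9 ≈ 300.44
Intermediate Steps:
k(m, K) = -½ - K*m/4 (k(m, K) = -(K*m + 2)/4 = -(2 + K*m)/4 = -½ - K*m/4)
o = -4/3 (o = (-2*4)/6 = (⅙)*(-8) = -4/3 ≈ -1.3333)
b(M) = -10/3 (b(M) = (1 + (-½ - ¼*5*2)) - 4/3 = (1 + (-½ - 5/2)) - 4/3 = (1 - 3) - 4/3 = -2 - 4/3 = -10/3)
(b(7) + (2²*(-5) + 6))² = (-10/3 + (2²*(-5) + 6))² = (-10/3 + (4*(-5) + 6))² = (-10/3 + (-20 + 6))² = (-10/3 - 14)² = (-52/3)² = 2704/9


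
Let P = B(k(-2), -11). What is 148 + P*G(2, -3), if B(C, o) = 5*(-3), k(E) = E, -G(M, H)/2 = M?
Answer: 208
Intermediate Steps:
G(M, H) = -2*M
B(C, o) = -15
P = -15
148 + P*G(2, -3) = 148 - (-30)*2 = 148 - 15*(-4) = 148 + 60 = 208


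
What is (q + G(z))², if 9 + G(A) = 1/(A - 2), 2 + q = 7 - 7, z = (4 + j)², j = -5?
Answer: 144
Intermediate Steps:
z = 1 (z = (4 - 5)² = (-1)² = 1)
q = -2 (q = -2 + (7 - 7) = -2 + 0 = -2)
G(A) = -9 + 1/(-2 + A) (G(A) = -9 + 1/(A - 2) = -9 + 1/(-2 + A))
(q + G(z))² = (-2 + (19 - 9*1)/(-2 + 1))² = (-2 + (19 - 9)/(-1))² = (-2 - 1*10)² = (-2 - 10)² = (-12)² = 144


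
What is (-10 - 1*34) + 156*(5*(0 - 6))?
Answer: -4724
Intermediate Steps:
(-10 - 1*34) + 156*(5*(0 - 6)) = (-10 - 34) + 156*(5*(-6)) = -44 + 156*(-30) = -44 - 4680 = -4724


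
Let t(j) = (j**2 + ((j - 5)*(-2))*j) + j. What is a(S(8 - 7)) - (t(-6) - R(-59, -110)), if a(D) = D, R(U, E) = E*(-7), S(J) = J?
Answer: 873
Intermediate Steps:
R(U, E) = -7*E
t(j) = j + j**2 + j*(10 - 2*j) (t(j) = (j**2 + ((-5 + j)*(-2))*j) + j = (j**2 + (10 - 2*j)*j) + j = (j**2 + j*(10 - 2*j)) + j = j + j**2 + j*(10 - 2*j))
a(S(8 - 7)) - (t(-6) - R(-59, -110)) = (8 - 7) - (-6*(11 - 1*(-6)) - (-7)*(-110)) = 1 - (-6*(11 + 6) - 1*770) = 1 - (-6*17 - 770) = 1 - (-102 - 770) = 1 - 1*(-872) = 1 + 872 = 873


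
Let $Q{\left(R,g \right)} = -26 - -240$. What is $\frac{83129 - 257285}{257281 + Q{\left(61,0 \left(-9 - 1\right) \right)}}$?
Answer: $- \frac{174156}{257495} \approx -0.67635$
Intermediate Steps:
$Q{\left(R,g \right)} = 214$ ($Q{\left(R,g \right)} = -26 + 240 = 214$)
$\frac{83129 - 257285}{257281 + Q{\left(61,0 \left(-9 - 1\right) \right)}} = \frac{83129 - 257285}{257281 + 214} = - \frac{174156}{257495}$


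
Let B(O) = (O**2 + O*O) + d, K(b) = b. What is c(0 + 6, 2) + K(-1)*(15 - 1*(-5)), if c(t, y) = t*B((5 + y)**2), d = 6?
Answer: 28828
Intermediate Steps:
B(O) = 6 + 2*O**2 (B(O) = (O**2 + O*O) + 6 = (O**2 + O**2) + 6 = 2*O**2 + 6 = 6 + 2*O**2)
c(t, y) = t*(6 + 2*(5 + y)**4) (c(t, y) = t*(6 + 2*((5 + y)**2)**2) = t*(6 + 2*(5 + y)**4))
c(0 + 6, 2) + K(-1)*(15 - 1*(-5)) = 2*(0 + 6)*(3 + (5 + 2)**4) - (15 - 1*(-5)) = 2*6*(3 + 7**4) - (15 + 5) = 2*6*(3 + 2401) - 1*20 = 2*6*2404 - 20 = 28848 - 20 = 28828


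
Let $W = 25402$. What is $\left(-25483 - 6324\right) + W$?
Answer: $-6405$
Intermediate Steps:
$\left(-25483 - 6324\right) + W = \left(-25483 - 6324\right) + 25402 = -31807 + 25402 = -6405$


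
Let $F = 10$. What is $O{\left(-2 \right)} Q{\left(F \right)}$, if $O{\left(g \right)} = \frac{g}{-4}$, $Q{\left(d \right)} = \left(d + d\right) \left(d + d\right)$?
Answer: $200$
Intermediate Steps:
$Q{\left(d \right)} = 4 d^{2}$ ($Q{\left(d \right)} = 2 d 2 d = 4 d^{2}$)
$O{\left(g \right)} = - \frac{g}{4}$ ($O{\left(g \right)} = g \left(- \frac{1}{4}\right) = - \frac{g}{4}$)
$O{\left(-2 \right)} Q{\left(F \right)} = \left(- \frac{1}{4}\right) \left(-2\right) 4 \cdot 10^{2} = \frac{4 \cdot 100}{2} = \frac{1}{2} \cdot 400 = 200$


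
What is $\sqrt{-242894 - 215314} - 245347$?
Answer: $-245347 + 12 i \sqrt{3182} \approx -2.4535 \cdot 10^{5} + 676.91 i$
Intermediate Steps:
$\sqrt{-242894 - 215314} - 245347 = \sqrt{-458208} - 245347 = 12 i \sqrt{3182} - 245347 = -245347 + 12 i \sqrt{3182}$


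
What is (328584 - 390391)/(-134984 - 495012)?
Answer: 61807/629996 ≈ 0.098107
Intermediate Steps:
(328584 - 390391)/(-134984 - 495012) = -61807/(-629996) = -61807*(-1/629996) = 61807/629996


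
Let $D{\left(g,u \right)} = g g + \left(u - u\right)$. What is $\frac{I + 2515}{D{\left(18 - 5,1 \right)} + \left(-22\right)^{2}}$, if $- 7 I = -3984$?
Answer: $\frac{21589}{4571} \approx 4.723$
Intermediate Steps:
$I = \frac{3984}{7}$ ($I = \left(- \frac{1}{7}\right) \left(-3984\right) = \frac{3984}{7} \approx 569.14$)
$D{\left(g,u \right)} = g^{2}$ ($D{\left(g,u \right)} = g^{2} + 0 = g^{2}$)
$\frac{I + 2515}{D{\left(18 - 5,1 \right)} + \left(-22\right)^{2}} = \frac{\frac{3984}{7} + 2515}{\left(18 - 5\right)^{2} + \left(-22\right)^{2}} = \frac{21589}{7 \left(13^{2} + 484\right)} = \frac{21589}{7 \left(169 + 484\right)} = \frac{21589}{7 \cdot 653} = \frac{21589}{7} \cdot \frac{1}{653} = \frac{21589}{4571}$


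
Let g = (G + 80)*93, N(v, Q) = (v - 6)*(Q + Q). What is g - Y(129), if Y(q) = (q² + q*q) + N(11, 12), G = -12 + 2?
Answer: -26892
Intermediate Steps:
N(v, Q) = 2*Q*(-6 + v) (N(v, Q) = (-6 + v)*(2*Q) = 2*Q*(-6 + v))
G = -10
g = 6510 (g = (-10 + 80)*93 = 70*93 = 6510)
Y(q) = 120 + 2*q² (Y(q) = (q² + q*q) + 2*12*(-6 + 11) = (q² + q²) + 2*12*5 = 2*q² + 120 = 120 + 2*q²)
g - Y(129) = 6510 - (120 + 2*129²) = 6510 - (120 + 2*16641) = 6510 - (120 + 33282) = 6510 - 1*33402 = 6510 - 33402 = -26892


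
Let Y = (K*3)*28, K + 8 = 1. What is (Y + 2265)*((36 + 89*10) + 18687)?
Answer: 32891001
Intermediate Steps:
K = -7 (K = -8 + 1 = -7)
Y = -588 (Y = -7*3*28 = -21*28 = -588)
(Y + 2265)*((36 + 89*10) + 18687) = (-588 + 2265)*((36 + 89*10) + 18687) = 1677*((36 + 890) + 18687) = 1677*(926 + 18687) = 1677*19613 = 32891001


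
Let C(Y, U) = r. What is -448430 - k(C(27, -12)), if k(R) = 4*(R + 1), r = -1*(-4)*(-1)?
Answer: -448418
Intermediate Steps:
r = -4 (r = 4*(-1) = -4)
C(Y, U) = -4
k(R) = 4 + 4*R (k(R) = 4*(1 + R) = 4 + 4*R)
-448430 - k(C(27, -12)) = -448430 - (4 + 4*(-4)) = -448430 - (4 - 16) = -448430 - 1*(-12) = -448430 + 12 = -448418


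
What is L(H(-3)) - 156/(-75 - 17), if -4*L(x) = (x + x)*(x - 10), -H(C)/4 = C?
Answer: -237/23 ≈ -10.304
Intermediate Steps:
H(C) = -4*C
L(x) = -x*(-10 + x)/2 (L(x) = -(x + x)*(x - 10)/4 = -2*x*(-10 + x)/4 = -x*(-10 + x)/2)
L(H(-3)) - 156/(-75 - 17) = (-4*(-3))*(10 - (-4)*(-3))/2 - 156/(-75 - 17) = (½)*12*(10 - 1*12) - 156/(-92) = (½)*12*(10 - 12) - 156*(-1/92) = (½)*12*(-2) + 39/23 = -12 + 39/23 = -237/23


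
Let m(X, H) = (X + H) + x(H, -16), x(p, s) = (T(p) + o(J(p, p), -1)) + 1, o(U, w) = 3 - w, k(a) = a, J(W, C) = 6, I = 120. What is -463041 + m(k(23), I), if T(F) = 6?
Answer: -462887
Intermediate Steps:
x(p, s) = 11 (x(p, s) = (6 + (3 - 1*(-1))) + 1 = (6 + (3 + 1)) + 1 = (6 + 4) + 1 = 10 + 1 = 11)
m(X, H) = 11 + H + X (m(X, H) = (X + H) + 11 = (H + X) + 11 = 11 + H + X)
-463041 + m(k(23), I) = -463041 + (11 + 120 + 23) = -463041 + 154 = -462887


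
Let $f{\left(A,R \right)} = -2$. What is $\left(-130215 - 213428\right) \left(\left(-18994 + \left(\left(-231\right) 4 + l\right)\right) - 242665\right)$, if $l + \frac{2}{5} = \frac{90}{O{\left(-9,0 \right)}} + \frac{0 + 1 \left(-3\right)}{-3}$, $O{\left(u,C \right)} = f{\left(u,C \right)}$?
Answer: $\frac{451250338091}{5} \approx 9.025 \cdot 10^{10}$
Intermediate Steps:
$O{\left(u,C \right)} = -2$
$l = - \frac{222}{5}$ ($l = - \frac{2}{5} + \left(\frac{90}{-2} + \frac{0 + 1 \left(-3\right)}{-3}\right) = - \frac{2}{5} + \left(90 \left(- \frac{1}{2}\right) + \left(0 - 3\right) \left(- \frac{1}{3}\right)\right) = - \frac{2}{5} - 44 = - \frac{222}{5} \approx -44.4$)
$\left(-130215 - 213428\right) \left(\left(-18994 + \left(\left(-231\right) 4 + l\right)\right) - 242665\right) = \left(-130215 - 213428\right) \left(\left(-18994 - \frac{4842}{5}\right) - 242665\right) = - 343643 \left(\left(-18994 - \frac{4842}{5}\right) - 242665\right) = - 343643 \left(- \frac{99812}{5} - 242665\right) = \left(-343643\right) \left(- \frac{1313137}{5}\right) = \frac{451250338091}{5}$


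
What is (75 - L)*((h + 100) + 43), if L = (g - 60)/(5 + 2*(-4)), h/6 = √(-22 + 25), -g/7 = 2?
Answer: 21593/3 + 302*√3 ≈ 7720.8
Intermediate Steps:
g = -14 (g = -7*2 = -14)
h = 6*√3 (h = 6*√(-22 + 25) = 6*√3 ≈ 10.392)
L = 74/3 (L = (-14 - 60)/(5 + 2*(-4)) = -74/(5 - 8) = -74/(-3) = -74*(-⅓) = 74/3 ≈ 24.667)
(75 - L)*((h + 100) + 43) = (75 - 1*74/3)*((6*√3 + 100) + 43) = (75 - 74/3)*((100 + 6*√3) + 43) = 151*(143 + 6*√3)/3 = 21593/3 + 302*√3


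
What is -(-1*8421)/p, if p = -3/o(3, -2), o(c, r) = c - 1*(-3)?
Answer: -16842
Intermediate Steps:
o(c, r) = 3 + c (o(c, r) = c + 3 = 3 + c)
p = -½ (p = -3/(3 + 3) = -3/6 = -3*⅙ = -½ ≈ -0.50000)
-(-1*8421)/p = -(-1*8421)/(-½) = -(-2)*(-8421) = -1*16842 = -16842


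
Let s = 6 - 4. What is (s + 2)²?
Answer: 16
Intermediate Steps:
s = 2
(s + 2)² = (2 + 2)² = 4² = 16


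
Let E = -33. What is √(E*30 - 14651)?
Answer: I*√15641 ≈ 125.06*I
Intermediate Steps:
√(E*30 - 14651) = √(-33*30 - 14651) = √(-990 - 14651) = √(-15641) = I*√15641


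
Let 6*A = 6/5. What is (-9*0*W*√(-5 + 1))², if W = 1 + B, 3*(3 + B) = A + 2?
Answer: 0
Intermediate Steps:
A = ⅕ (A = (6/5)/6 = (6*(⅕))/6 = (⅙)*(6/5) = ⅕ ≈ 0.20000)
B = -34/15 (B = -3 + (⅕ + 2)/3 = -3 + (⅓)*(11/5) = -3 + 11/15 = -34/15 ≈ -2.2667)
W = -19/15 (W = 1 - 34/15 = -19/15 ≈ -1.2667)
(-9*0*W*√(-5 + 1))² = (-9*0*(-19/15)*√(-5 + 1))² = (-0*√(-4))² = (-0*2*I)² = (-9*0)² = 0² = 0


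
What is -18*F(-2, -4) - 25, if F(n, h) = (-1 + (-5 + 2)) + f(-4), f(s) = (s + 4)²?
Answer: 47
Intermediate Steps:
f(s) = (4 + s)²
F(n, h) = -4 (F(n, h) = (-1 + (-5 + 2)) + (4 - 4)² = (-1 - 3) + 0² = -4 + 0 = -4)
-18*F(-2, -4) - 25 = -18*(-4) - 25 = 72 - 25 = 47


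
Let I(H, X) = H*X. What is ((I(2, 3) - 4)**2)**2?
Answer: 16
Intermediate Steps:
((I(2, 3) - 4)**2)**2 = ((2*3 - 4)**2)**2 = ((6 - 4)**2)**2 = (2**2)**2 = 4**2 = 16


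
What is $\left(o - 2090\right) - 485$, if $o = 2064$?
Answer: $-511$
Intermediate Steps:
$\left(o - 2090\right) - 485 = \left(2064 - 2090\right) - 485 = -26 - 485 = -511$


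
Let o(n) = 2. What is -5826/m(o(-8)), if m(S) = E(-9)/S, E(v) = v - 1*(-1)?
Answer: 2913/2 ≈ 1456.5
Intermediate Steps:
E(v) = 1 + v (E(v) = v + 1 = 1 + v)
m(S) = -8/S (m(S) = (1 - 9)/S = -8/S)
-5826/m(o(-8)) = -5826/((-8/2)) = -5826/((-8*½)) = -5826/(-4) = -5826*(-¼) = 2913/2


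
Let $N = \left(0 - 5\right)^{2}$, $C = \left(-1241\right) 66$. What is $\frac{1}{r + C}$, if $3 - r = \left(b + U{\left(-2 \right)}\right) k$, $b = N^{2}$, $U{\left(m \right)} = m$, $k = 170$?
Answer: $- \frac{1}{187813} \approx -5.3244 \cdot 10^{-6}$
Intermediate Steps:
$C = -81906$
$N = 25$ ($N = \left(-5\right)^{2} = 25$)
$b = 625$ ($b = 25^{2} = 625$)
$r = -105907$ ($r = 3 - \left(625 - 2\right) 170 = 3 - 623 \cdot 170 = 3 - 105910 = -105907$)
$\frac{1}{r + C} = \frac{1}{-105907 - 81906} = \frac{1}{-187813} = - \frac{1}{187813}$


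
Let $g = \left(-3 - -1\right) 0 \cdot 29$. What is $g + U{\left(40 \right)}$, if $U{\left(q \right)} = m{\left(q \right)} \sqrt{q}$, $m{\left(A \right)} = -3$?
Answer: $- 6 \sqrt{10} \approx -18.974$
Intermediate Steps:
$U{\left(q \right)} = - 3 \sqrt{q}$
$g = 0$ ($g = \left(-3 + 1\right) 0 \cdot 29 = \left(-2\right) 0 \cdot 29 = 0 \cdot 29 = 0$)
$g + U{\left(40 \right)} = 0 - 3 \sqrt{40} = 0 - 3 \cdot 2 \sqrt{10} = 0 - 6 \sqrt{10} = - 6 \sqrt{10}$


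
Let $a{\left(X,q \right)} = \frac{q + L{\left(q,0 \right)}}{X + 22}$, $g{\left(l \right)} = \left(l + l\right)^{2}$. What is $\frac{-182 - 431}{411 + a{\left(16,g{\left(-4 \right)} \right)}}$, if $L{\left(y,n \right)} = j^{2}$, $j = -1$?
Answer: $- \frac{23294}{15683} \approx -1.4853$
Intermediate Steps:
$g{\left(l \right)} = 4 l^{2}$ ($g{\left(l \right)} = \left(2 l\right)^{2} = 4 l^{2}$)
$L{\left(y,n \right)} = 1$ ($L{\left(y,n \right)} = \left(-1\right)^{2} = 1$)
$a{\left(X,q \right)} = \frac{1 + q}{22 + X}$ ($a{\left(X,q \right)} = \frac{q + 1}{X + 22} = \frac{1 + q}{22 + X}$)
$\frac{-182 - 431}{411 + a{\left(16,g{\left(-4 \right)} \right)}} = \frac{-182 - 431}{411 + \frac{1 + 4 \left(-4\right)^{2}}{22 + 16}} = - \frac{613}{411 + \frac{1 + 4 \cdot 16}{38}} = - \frac{613}{411 + \frac{1 + 64}{38}} = - \frac{613}{411 + \frac{1}{38} \cdot 65} = - \frac{613}{411 + \frac{65}{38}} = - \frac{613}{\frac{15683}{38}} = \left(-613\right) \frac{38}{15683} = - \frac{23294}{15683}$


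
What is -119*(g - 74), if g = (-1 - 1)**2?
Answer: 8330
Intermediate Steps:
g = 4 (g = (-2)**2 = 4)
-119*(g - 74) = -119*(4 - 74) = -119*(-70) = 8330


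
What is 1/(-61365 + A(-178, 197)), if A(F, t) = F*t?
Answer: -1/96431 ≈ -1.0370e-5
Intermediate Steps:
1/(-61365 + A(-178, 197)) = 1/(-61365 - 178*197) = 1/(-61365 - 35066) = 1/(-96431) = -1/96431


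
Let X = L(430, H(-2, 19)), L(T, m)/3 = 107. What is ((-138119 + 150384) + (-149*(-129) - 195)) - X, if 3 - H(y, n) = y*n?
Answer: 30970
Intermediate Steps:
H(y, n) = 3 - n*y (H(y, n) = 3 - y*n = 3 - n*y)
L(T, m) = 321 (L(T, m) = 3*107 = 321)
X = 321
((-138119 + 150384) + (-149*(-129) - 195)) - X = ((-138119 + 150384) + (-149*(-129) - 195)) - 1*321 = (12265 + (19221 - 195)) - 321 = (12265 + 19026) - 321 = 31291 - 321 = 30970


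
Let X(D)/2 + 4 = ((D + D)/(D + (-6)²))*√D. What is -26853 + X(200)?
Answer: -26861 + 2000*√2/59 ≈ -26813.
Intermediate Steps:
X(D) = -8 + 4*D^(3/2)/(36 + D) (X(D) = -8 + 2*(((D + D)/(D + (-6)²))*√D) = -8 + 2*(((2*D)/(D + 36))*√D) = -8 + 2*(((2*D)/(36 + D))*√D) = -8 + 2*((2*D/(36 + D))*√D) = -8 + 2*(2*D^(3/2)/(36 + D)) = -8 + 4*D^(3/2)/(36 + D))
-26853 + X(200) = -26853 + 4*(-72 + 200^(3/2) - 2*200)/(36 + 200) = -26853 + 4*(-72 + 2000*√2 - 400)/236 = -26853 + 4*(1/236)*(-472 + 2000*√2) = -26853 + (-8 + 2000*√2/59) = -26861 + 2000*√2/59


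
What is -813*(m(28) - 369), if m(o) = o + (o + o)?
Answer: 231705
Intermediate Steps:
m(o) = 3*o (m(o) = o + 2*o = 3*o)
-813*(m(28) - 369) = -813*(3*28 - 369) = -813*(84 - 369) = -813*(-285) = 231705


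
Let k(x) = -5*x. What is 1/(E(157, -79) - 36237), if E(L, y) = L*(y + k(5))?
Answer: -1/52565 ≈ -1.9024e-5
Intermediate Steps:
E(L, y) = L*(-25 + y) (E(L, y) = L*(y - 5*5) = L*(y - 25) = L*(-25 + y))
1/(E(157, -79) - 36237) = 1/(157*(-25 - 79) - 36237) = 1/(157*(-104) - 36237) = 1/(-16328 - 36237) = 1/(-52565) = -1/52565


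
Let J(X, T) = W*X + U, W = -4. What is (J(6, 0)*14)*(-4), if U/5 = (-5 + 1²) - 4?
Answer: 3584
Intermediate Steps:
U = -40 (U = 5*((-5 + 1²) - 4) = 5*((-5 + 1) - 4) = 5*(-4 - 4) = 5*(-8) = -40)
J(X, T) = -40 - 4*X (J(X, T) = -4*X - 40 = -40 - 4*X)
(J(6, 0)*14)*(-4) = ((-40 - 4*6)*14)*(-4) = ((-40 - 24)*14)*(-4) = -64*14*(-4) = -896*(-4) = 3584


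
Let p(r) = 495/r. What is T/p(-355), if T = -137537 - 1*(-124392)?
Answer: 84845/9 ≈ 9427.2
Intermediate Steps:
T = -13145 (T = -137537 + 124392 = -13145)
T/p(-355) = -13145/(495/(-355)) = -13145/(495*(-1/355)) = -13145/(-99/71) = -13145*(-71/99) = 84845/9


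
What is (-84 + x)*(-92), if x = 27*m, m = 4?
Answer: -2208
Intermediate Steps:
x = 108 (x = 27*4 = 108)
(-84 + x)*(-92) = (-84 + 108)*(-92) = 24*(-92) = -2208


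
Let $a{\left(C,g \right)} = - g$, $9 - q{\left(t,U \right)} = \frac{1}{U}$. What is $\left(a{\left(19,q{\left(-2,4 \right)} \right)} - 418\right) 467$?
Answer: $- \frac{797169}{4} \approx -1.9929 \cdot 10^{5}$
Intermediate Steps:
$q{\left(t,U \right)} = 9 - \frac{1}{U}$
$\left(a{\left(19,q{\left(-2,4 \right)} \right)} - 418\right) 467 = \left(- (9 - \frac{1}{4}) - 418\right) 467 = \left(\left(-1\right) \frac{35}{4} - 418\right) 467 = \left(- \frac{35}{4} - 418\right) 467 = \left(- \frac{1707}{4}\right) 467 = - \frac{797169}{4}$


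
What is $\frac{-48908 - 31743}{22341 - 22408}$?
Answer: $\frac{80651}{67} \approx 1203.7$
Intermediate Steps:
$\frac{-48908 - 31743}{22341 - 22408} = - \frac{80651}{-67} = \left(-80651\right) \left(- \frac{1}{67}\right) = \frac{80651}{67}$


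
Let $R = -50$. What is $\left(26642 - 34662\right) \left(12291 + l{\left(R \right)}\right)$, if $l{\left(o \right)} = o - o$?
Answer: $-98573820$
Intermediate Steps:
$l{\left(o \right)} = 0$
$\left(26642 - 34662\right) \left(12291 + l{\left(R \right)}\right) = \left(26642 - 34662\right) \left(12291 + 0\right) = \left(-8020\right) 12291 = -98573820$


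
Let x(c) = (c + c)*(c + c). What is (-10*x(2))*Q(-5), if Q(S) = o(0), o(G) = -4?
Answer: 640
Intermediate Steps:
x(c) = 4*c**2 (x(c) = (2*c)*(2*c) = 4*c**2)
Q(S) = -4
(-10*x(2))*Q(-5) = -40*2**2*(-4) = -40*4*(-4) = -10*16*(-4) = -160*(-4) = 640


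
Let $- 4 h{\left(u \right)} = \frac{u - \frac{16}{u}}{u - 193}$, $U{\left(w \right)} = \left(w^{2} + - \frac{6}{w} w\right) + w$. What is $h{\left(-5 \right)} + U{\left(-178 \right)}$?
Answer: $\frac{13859999}{440} \approx 31500.0$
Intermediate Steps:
$U{\left(w \right)} = -6 + w + w^{2}$ ($U{\left(w \right)} = \left(w^{2} - 6\right) + w = \left(-6 + w^{2}\right) + w = -6 + w + w^{2}$)
$h{\left(u \right)} = - \frac{u - \frac{16}{u}}{4 \left(-193 + u\right)}$ ($h{\left(u \right)} = - \frac{\left(u - \frac{16}{u}\right) \frac{1}{u - 193}}{4} = - \frac{\left(u - \frac{16}{u}\right) \frac{1}{-193 + u}}{4} = - \frac{\frac{1}{-193 + u} \left(u - \frac{16}{u}\right)}{4} = - \frac{u - \frac{16}{u}}{4 \left(-193 + u\right)}$)
$h{\left(-5 \right)} + U{\left(-178 \right)} = \frac{16 - \left(-5\right)^{2}}{4 \left(-5\right) \left(-193 - 5\right)} - \left(184 - 31684\right) = \frac{1}{4} \left(- \frac{1}{5}\right) \frac{1}{-198} \left(16 - 25\right) - -31500 = \frac{1}{4} \left(- \frac{1}{5}\right) \left(- \frac{1}{198}\right) \left(16 - 25\right) + 31500 = \frac{1}{4} \left(- \frac{1}{5}\right) \left(- \frac{1}{198}\right) \left(-9\right) + 31500 = - \frac{1}{440} + 31500 = \frac{13859999}{440}$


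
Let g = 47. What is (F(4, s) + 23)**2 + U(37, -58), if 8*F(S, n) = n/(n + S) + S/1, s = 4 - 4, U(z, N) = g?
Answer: 2397/4 ≈ 599.25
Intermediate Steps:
U(z, N) = 47
s = 0
F(S, n) = S/8 + n/(8*(S + n)) (F(S, n) = (n/(n + S) + S/1)/8 = (n/(S + n) + S*1)/8 = (n/(S + n) + S)/8 = (S + n/(S + n))/8 = S/8 + n/(8*(S + n)))
(F(4, s) + 23)**2 + U(37, -58) = ((0 + 4**2 + 4*0)/(8*(4 + 0)) + 23)**2 + 47 = ((1/8)*(0 + 16 + 0)/4 + 23)**2 + 47 = ((1/8)*(1/4)*16 + 23)**2 + 47 = (1/2 + 23)**2 + 47 = (47/2)**2 + 47 = 2209/4 + 47 = 2397/4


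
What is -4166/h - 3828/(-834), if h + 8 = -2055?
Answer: 1895268/286757 ≈ 6.6093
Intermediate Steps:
h = -2063 (h = -8 - 2055 = -2063)
-4166/h - 3828/(-834) = -4166/(-2063) - 3828/(-834) = -4166*(-1/2063) - 3828*(-1/834) = 4166/2063 + 638/139 = 1895268/286757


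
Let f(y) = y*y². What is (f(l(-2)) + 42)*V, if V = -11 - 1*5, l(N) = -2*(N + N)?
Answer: -8864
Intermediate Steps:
l(N) = -4*N
V = -16 (V = -11 - 5 = -16)
f(y) = y³
(f(l(-2)) + 42)*V = ((-4*(-2))³ + 42)*(-16) = (8³ + 42)*(-16) = (512 + 42)*(-16) = 554*(-16) = -8864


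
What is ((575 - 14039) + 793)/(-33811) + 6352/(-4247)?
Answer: -160953735/143595317 ≈ -1.1209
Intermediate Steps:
((575 - 14039) + 793)/(-33811) + 6352/(-4247) = (-13464 + 793)*(-1/33811) + 6352*(-1/4247) = -12671*(-1/33811) - 6352/4247 = 12671/33811 - 6352/4247 = -160953735/143595317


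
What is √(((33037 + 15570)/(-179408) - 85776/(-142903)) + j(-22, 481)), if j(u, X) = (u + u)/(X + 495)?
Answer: √43448215585353450054089/390978606716 ≈ 0.53313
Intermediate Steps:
j(u, X) = 2*u/(495 + X) (j(u, X) = (2*u)/(495 + X) = 2*u/(495 + X))
√(((33037 + 15570)/(-179408) - 85776/(-142903)) + j(-22, 481)) = √(((33037 + 15570)/(-179408) - 85776/(-142903)) + 2*(-22)/(495 + 481)) = √((48607*(-1/179408) - 85776*(-1/142903)) + 2*(-22)/976) = √((-48607/179408 + 85776/142903) + 2*(-22)*(1/976)) = √(8442814487/25637941424 - 11/244) = √(444507344791/1563914426864) = √43448215585353450054089/390978606716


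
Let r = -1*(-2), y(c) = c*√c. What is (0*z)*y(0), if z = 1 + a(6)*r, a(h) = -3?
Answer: 0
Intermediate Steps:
y(c) = c^(3/2)
r = 2
z = -5 (z = 1 - 3*2 = 1 - 6 = -5)
(0*z)*y(0) = (0*(-5))*0^(3/2) = 0*0 = 0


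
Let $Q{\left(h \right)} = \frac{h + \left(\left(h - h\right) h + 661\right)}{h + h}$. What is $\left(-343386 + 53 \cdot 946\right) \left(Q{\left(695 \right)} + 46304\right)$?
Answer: $- \frac{9437294819584}{695} \approx -1.3579 \cdot 10^{10}$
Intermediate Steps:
$Q{\left(h \right)} = \frac{661 + h}{2 h}$ ($Q{\left(h \right)} = \frac{h + \left(0 h + 661\right)}{2 h} = \left(h + \left(0 + 661\right)\right) \frac{1}{2 h} = \left(h + 661\right) \frac{1}{2 h} = \left(661 + h\right) \frac{1}{2 h} = \frac{661 + h}{2 h}$)
$\left(-343386 + 53 \cdot 946\right) \left(Q{\left(695 \right)} + 46304\right) = \left(-343386 + 53 \cdot 946\right) \left(\frac{661 + 695}{2 \cdot 695} + 46304\right) = \left(-343386 + 50138\right) \left(\frac{1}{2} \cdot \frac{1}{695} \cdot 1356 + 46304\right) = - 293248 \left(\frac{678}{695} + 46304\right) = \left(-293248\right) \frac{32181958}{695} = - \frac{9437294819584}{695}$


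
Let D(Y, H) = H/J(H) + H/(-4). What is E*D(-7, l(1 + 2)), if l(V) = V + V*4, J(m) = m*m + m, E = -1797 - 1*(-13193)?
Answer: -168091/4 ≈ -42023.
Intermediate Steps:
E = 11396 (E = -1797 + 13193 = 11396)
J(m) = m + m**2 (J(m) = m**2 + m = m + m**2)
l(V) = 5*V (l(V) = V + 4*V = 5*V)
D(Y, H) = 1/(1 + H) - H/4 (D(Y, H) = H/((H*(1 + H))) + H/(-4) = H*(1/(H*(1 + H))) + H*(-1/4) = 1/(1 + H) - H/4)
E*D(-7, l(1 + 2)) = 11396*((4 - 5*(1 + 2)*(1 + 5*(1 + 2)))/(4*(1 + 5*(1 + 2)))) = 11396*((4 - 5*3*(1 + 5*3))/(4*(1 + 5*3))) = 11396*((4 - 1*15*(1 + 15))/(4*(1 + 15))) = 11396*((1/4)*(4 - 1*15*16)/16) = 11396*((1/4)*(1/16)*(4 - 240)) = 11396*((1/4)*(1/16)*(-236)) = 11396*(-59/16) = -168091/4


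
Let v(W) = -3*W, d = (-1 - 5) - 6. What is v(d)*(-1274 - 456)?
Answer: -62280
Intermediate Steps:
d = -12 (d = -6 - 6 = -12)
v(d)*(-1274 - 456) = (-3*(-12))*(-1274 - 456) = 36*(-1730) = -62280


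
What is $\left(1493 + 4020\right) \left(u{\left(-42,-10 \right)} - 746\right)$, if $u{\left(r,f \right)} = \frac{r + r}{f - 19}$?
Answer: $- \frac{118805150}{29} \approx -4.0967 \cdot 10^{6}$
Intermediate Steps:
$u{\left(r,f \right)} = \frac{2 r}{-19 + f}$
$\left(1493 + 4020\right) \left(u{\left(-42,-10 \right)} - 746\right) = \left(1493 + 4020\right) \left(2 \left(-42\right) \frac{1}{-19 - 10} - 746\right) = 5513 \left(2 \left(-42\right) \frac{1}{-29} - 746\right) = 5513 \left(2 \left(-42\right) \left(- \frac{1}{29}\right) - 746\right) = 5513 \left(\frac{84}{29} - 746\right) = 5513 \left(- \frac{21550}{29}\right) = - \frac{118805150}{29}$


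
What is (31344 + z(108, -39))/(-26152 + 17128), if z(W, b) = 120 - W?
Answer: -2613/752 ≈ -3.4747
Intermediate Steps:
(31344 + z(108, -39))/(-26152 + 17128) = (31344 + (120 - 1*108))/(-26152 + 17128) = (31344 + (120 - 108))/(-9024) = (31344 + 12)*(-1/9024) = 31356*(-1/9024) = -2613/752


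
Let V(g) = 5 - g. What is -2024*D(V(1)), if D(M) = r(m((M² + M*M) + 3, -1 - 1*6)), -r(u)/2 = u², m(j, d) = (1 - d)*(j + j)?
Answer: 1269452800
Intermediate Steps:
m(j, d) = 2*j*(1 - d) (m(j, d) = (1 - d)*(2*j) = 2*j*(1 - d))
r(u) = -2*u²
D(M) = -2*(48 + 32*M²)² (D(M) = -2*4*(1 - (-1 - 1*6))²*((M² + M*M) + 3)² = -2*4*(1 - (-1 - 6))²*((M² + M²) + 3)² = -2*4*(1 - 1*(-7))²*(2*M² + 3)² = -2*4*(1 + 7)²*(3 + 2*M²)² = -2*256*(3 + 2*M²)² = -2*(48 + 32*M²)²)
-2024*D(V(1)) = -(-1036288)*(3 + 2*(5 - 1*1)²)² = -(-1036288)*(3 + 2*(5 - 1)²)² = -(-1036288)*(3 + 2*4²)² = -(-1036288)*(3 + 2*16)² = -(-1036288)*(3 + 32)² = -(-1036288)*35² = -(-1036288)*1225 = -2024*(-627200) = 1269452800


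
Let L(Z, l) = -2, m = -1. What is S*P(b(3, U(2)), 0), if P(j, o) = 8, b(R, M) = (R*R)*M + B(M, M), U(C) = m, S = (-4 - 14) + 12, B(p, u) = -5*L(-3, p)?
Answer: -48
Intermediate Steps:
B(p, u) = 10 (B(p, u) = -5*(-2) = 10)
S = -6 (S = -18 + 12 = -6)
U(C) = -1
b(R, M) = 10 + M*R**2 (b(R, M) = (R*R)*M + 10 = R**2*M + 10 = M*R**2 + 10 = 10 + M*R**2)
S*P(b(3, U(2)), 0) = -6*8 = -48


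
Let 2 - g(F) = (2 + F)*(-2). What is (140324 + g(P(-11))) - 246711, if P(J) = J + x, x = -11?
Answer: -106425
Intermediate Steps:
P(J) = -11 + J (P(J) = J - 11 = -11 + J)
g(F) = 6 + 2*F (g(F) = 2 - (2 + F)*(-2) = 2 - (-4 - 2*F) = 2 + (4 + 2*F) = 6 + 2*F)
(140324 + g(P(-11))) - 246711 = (140324 + (6 + 2*(-11 - 11))) - 246711 = (140324 + (6 + 2*(-22))) - 246711 = (140324 + (6 - 44)) - 246711 = (140324 - 38) - 246711 = 140286 - 246711 = -106425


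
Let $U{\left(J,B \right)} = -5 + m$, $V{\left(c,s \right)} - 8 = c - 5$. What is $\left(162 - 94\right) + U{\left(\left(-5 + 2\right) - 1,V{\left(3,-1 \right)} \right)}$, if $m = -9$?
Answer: $54$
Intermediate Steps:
$V{\left(c,s \right)} = 3 + c$ ($V{\left(c,s \right)} = 8 + \left(c - 5\right) = 8 + \left(-5 + c\right) = 3 + c$)
$U{\left(J,B \right)} = -14$ ($U{\left(J,B \right)} = -5 - 9 = -14$)
$\left(162 - 94\right) + U{\left(\left(-5 + 2\right) - 1,V{\left(3,-1 \right)} \right)} = \left(162 - 94\right) - 14 = 68 - 14 = 54$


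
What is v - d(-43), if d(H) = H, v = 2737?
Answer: 2780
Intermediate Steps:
v - d(-43) = 2737 - 1*(-43) = 2737 + 43 = 2780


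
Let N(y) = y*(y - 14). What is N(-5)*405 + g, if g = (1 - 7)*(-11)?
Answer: 38541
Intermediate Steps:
N(y) = y*(-14 + y)
g = 66 (g = -6*(-11) = 66)
N(-5)*405 + g = -5*(-14 - 5)*405 + 66 = -5*(-19)*405 + 66 = 95*405 + 66 = 38475 + 66 = 38541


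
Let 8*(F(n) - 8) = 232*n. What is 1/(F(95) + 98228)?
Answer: 1/100991 ≈ 9.9019e-6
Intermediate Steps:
F(n) = 8 + 29*n (F(n) = 8 + (232*n)/8 = 8 + 29*n)
1/(F(95) + 98228) = 1/((8 + 29*95) + 98228) = 1/((8 + 2755) + 98228) = 1/(2763 + 98228) = 1/100991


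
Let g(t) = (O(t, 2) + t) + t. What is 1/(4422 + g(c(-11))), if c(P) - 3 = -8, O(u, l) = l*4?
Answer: 1/4420 ≈ 0.00022624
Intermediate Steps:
O(u, l) = 4*l
c(P) = -5 (c(P) = 3 - 8 = -5)
g(t) = 8 + 2*t (g(t) = (4*2 + t) + t = (8 + t) + t = 8 + 2*t)
1/(4422 + g(c(-11))) = 1/(4422 + (8 + 2*(-5))) = 1/(4422 + (8 - 10)) = 1/(4422 - 2) = 1/4420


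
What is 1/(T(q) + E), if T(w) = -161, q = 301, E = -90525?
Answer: -1/90686 ≈ -1.1027e-5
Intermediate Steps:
1/(T(q) + E) = 1/(-161 - 90525) = 1/(-90686) = -1/90686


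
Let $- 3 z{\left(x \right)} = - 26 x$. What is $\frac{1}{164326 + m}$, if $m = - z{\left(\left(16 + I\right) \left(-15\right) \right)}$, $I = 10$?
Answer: $\frac{1}{167706} \approx 5.9628 \cdot 10^{-6}$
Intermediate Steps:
$z{\left(x \right)} = \frac{26 x}{3}$ ($z{\left(x \right)} = - \frac{\left(-26\right) x}{3} = \frac{26 x}{3}$)
$m = 3380$ ($m = - \frac{26 \left(16 + 10\right) \left(-15\right)}{3} = - \frac{26 \cdot 26 \left(-15\right)}{3} = - \frac{26 \left(-390\right)}{3} = \left(-1\right) \left(-3380\right) = 3380$)
$\frac{1}{164326 + m} = \frac{1}{164326 + 3380} = \frac{1}{167706}$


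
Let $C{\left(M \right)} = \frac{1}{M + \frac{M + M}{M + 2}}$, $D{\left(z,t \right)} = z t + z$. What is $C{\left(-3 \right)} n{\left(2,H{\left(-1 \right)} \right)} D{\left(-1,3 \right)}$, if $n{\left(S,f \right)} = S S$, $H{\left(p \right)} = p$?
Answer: $- \frac{16}{3} \approx -5.3333$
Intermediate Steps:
$D{\left(z,t \right)} = z + t z$ ($D{\left(z,t \right)} = t z + z = z + t z$)
$C{\left(M \right)} = \frac{1}{M + \frac{2 M}{2 + M}}$
$n{\left(S,f \right)} = S^{2}$
$C{\left(-3 \right)} n{\left(2,H{\left(-1 \right)} \right)} D{\left(-1,3 \right)} = \frac{2 - 3}{\left(-3\right) \left(4 - 3\right)} 2^{2} \left(- (1 + 3)\right) = \left(- \frac{1}{3}\right) 1^{-1} \left(-1\right) 4 \left(\left(-1\right) 4\right) = \left(- \frac{1}{3}\right) 1 \left(-1\right) 4 \left(-4\right) = \frac{1}{3} \cdot 4 \left(-4\right) = \frac{4}{3} \left(-4\right) = - \frac{16}{3}$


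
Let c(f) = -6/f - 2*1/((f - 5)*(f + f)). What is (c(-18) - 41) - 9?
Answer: -20563/414 ≈ -49.669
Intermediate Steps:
c(f) = -6/f - 1/(f*(-5 + f)) (c(f) = -6/f - 2*1/(2*f*(-5 + f)) = -6/f - 1/(f*(-5 + f)))
(c(-18) - 41) - 9 = ((29 - 6*(-18))/((-18)*(-5 - 18)) - 41) - 9 = (-1/18*(29 + 108)/(-23) - 41) - 9 = (-1/18*(-1/23)*137 - 41) - 9 = (137/414 - 41) - 9 = -16837/414 - 9 = -20563/414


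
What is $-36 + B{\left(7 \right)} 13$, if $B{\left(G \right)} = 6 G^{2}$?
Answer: $3786$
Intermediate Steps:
$-36 + B{\left(7 \right)} 13 = -36 + 6 \cdot 7^{2} \cdot 13 = -36 + 6 \cdot 49 \cdot 13 = -36 + 294 \cdot 13 = -36 + 3822 = 3786$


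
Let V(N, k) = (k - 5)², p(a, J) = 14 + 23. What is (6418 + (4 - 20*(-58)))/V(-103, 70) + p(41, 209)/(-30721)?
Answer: 232770297/129796225 ≈ 1.7934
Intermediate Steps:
p(a, J) = 37
V(N, k) = (-5 + k)²
(6418 + (4 - 20*(-58)))/V(-103, 70) + p(41, 209)/(-30721) = (6418 + (4 - 20*(-58)))/((-5 + 70)²) + 37/(-30721) = (6418 + (4 + 1160))/(65²) + 37*(-1/30721) = (6418 + 1164)/4225 - 37/30721 = 7582*(1/4225) - 37/30721 = 7582/4225 - 37/30721 = 232770297/129796225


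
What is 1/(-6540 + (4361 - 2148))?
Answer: -1/4327 ≈ -0.00023111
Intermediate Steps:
1/(-6540 + (4361 - 2148)) = 1/(-6540 + 2213) = 1/(-4327) = -1/4327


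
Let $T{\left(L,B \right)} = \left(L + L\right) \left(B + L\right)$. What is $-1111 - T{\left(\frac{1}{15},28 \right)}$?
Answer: $- \frac{250817}{225} \approx -1114.7$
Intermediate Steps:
$T{\left(L,B \right)} = 2 L \left(B + L\right)$
$-1111 - T{\left(\frac{1}{15},28 \right)} = -1111 - \frac{2 \left(28 + \frac{1}{15}\right)}{15} = -1111 - 2 \cdot \frac{1}{15} \left(28 + \frac{1}{15}\right) = -1111 - 2 \cdot \frac{1}{15} \cdot \frac{421}{15} = -1111 - \frac{842}{225} = - \frac{250817}{225}$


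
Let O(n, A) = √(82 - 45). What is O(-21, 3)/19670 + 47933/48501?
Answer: 47933/48501 + √37/19670 ≈ 0.98860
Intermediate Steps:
O(n, A) = √37
O(-21, 3)/19670 + 47933/48501 = √37/19670 + 47933/48501 = 47933/48501 + √37/19670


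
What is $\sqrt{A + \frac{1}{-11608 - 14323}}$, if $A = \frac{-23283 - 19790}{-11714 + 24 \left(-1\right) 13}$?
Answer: $\frac{\sqrt{348305373681973022}}{311846206} \approx 1.8925$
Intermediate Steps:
$A = \frac{43073}{12026}$ ($A = - \frac{43073}{-11714 - 312} = - \frac{43073}{-12026} = \left(-43073\right) \left(- \frac{1}{12026}\right) = \frac{43073}{12026} \approx 3.5817$)
$\sqrt{A + \frac{1}{-11608 - 14323}} = \sqrt{\frac{43073}{12026} + \frac{1}{-11608 - 14323}} = \sqrt{\frac{43073}{12026} + \frac{1}{-25931}} = \sqrt{\frac{43073}{12026} - \frac{1}{25931}} = \sqrt{\frac{1116913937}{311846206}} = \frac{\sqrt{348305373681973022}}{311846206}$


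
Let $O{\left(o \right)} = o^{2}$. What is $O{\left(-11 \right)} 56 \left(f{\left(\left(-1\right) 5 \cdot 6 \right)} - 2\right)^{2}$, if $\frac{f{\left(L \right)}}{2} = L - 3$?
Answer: $31332224$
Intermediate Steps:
$f{\left(L \right)} = -6 + 2 L$ ($f{\left(L \right)} = 2 \left(L - 3\right) = 2 \left(-3 + L\right) = -6 + 2 L$)
$O{\left(-11 \right)} 56 \left(f{\left(\left(-1\right) 5 \cdot 6 \right)} - 2\right)^{2} = \left(-11\right)^{2} \cdot 56 \left(\left(-6 + 2 \left(-1\right) 5 \cdot 6\right) - 2\right)^{2} = 121 \cdot 56 \left(\left(-6 + 2 \left(\left(-5\right) 6\right)\right) - 2\right)^{2} = 6776 \left(\left(-6 + 2 \left(-30\right)\right) - 2\right)^{2} = 6776 \left(\left(-6 - 60\right) - 2\right)^{2} = 6776 \left(-66 - 2\right)^{2} = 6776 \left(-68\right)^{2} = 6776 \cdot 4624 = 31332224$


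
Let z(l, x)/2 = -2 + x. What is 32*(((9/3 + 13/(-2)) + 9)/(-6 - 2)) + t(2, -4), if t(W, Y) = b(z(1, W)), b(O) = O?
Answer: -22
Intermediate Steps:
z(l, x) = -4 + 2*x (z(l, x) = 2*(-2 + x) = -4 + 2*x)
t(W, Y) = -4 + 2*W
32*(((9/3 + 13/(-2)) + 9)/(-6 - 2)) + t(2, -4) = 32*(((9/3 + 13/(-2)) + 9)/(-6 - 2)) + (-4 + 2*2) = 32*(((9*(⅓) + 13*(-½)) + 9)/(-8)) + (-4 + 4) = 32*(((3 - 13/2) + 9)*(-⅛)) + 0 = 32*((-7/2 + 9)*(-⅛)) + 0 = 32*((11/2)*(-⅛)) + 0 = 32*(-11/16) + 0 = -22 + 0 = -22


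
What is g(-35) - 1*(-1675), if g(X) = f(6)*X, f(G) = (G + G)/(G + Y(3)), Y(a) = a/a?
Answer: 1615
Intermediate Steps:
Y(a) = 1
f(G) = 2*G/(1 + G) (f(G) = (G + G)/(G + 1) = (2*G)/(1 + G) = 2*G/(1 + G))
g(X) = 12*X/7 (g(X) = (2*6/(1 + 6))*X = (2*6/7)*X = (2*6*(⅐))*X = 12*X/7)
g(-35) - 1*(-1675) = (12/7)*(-35) - 1*(-1675) = -60 + 1675 = 1615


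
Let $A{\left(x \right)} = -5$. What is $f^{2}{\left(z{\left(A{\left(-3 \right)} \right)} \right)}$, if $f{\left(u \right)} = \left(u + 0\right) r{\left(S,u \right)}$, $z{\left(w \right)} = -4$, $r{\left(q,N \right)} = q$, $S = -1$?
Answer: $16$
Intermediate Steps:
$f{\left(u \right)} = - u$ ($f{\left(u \right)} = \left(u + 0\right) \left(-1\right) = u \left(-1\right) = - u$)
$f^{2}{\left(z{\left(A{\left(-3 \right)} \right)} \right)} = \left(\left(-1\right) \left(-4\right)\right)^{2} = 4^{2} = 16$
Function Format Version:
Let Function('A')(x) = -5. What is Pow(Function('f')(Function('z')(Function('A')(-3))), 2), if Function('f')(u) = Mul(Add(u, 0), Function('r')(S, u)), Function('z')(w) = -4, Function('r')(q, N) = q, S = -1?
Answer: 16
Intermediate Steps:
Function('f')(u) = Mul(-1, u) (Function('f')(u) = Mul(Add(u, 0), -1) = Mul(u, -1) = Mul(-1, u))
Pow(Function('f')(Function('z')(Function('A')(-3))), 2) = Pow(Mul(-1, -4), 2) = Pow(4, 2) = 16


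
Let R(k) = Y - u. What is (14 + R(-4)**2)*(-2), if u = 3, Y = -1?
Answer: -60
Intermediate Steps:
R(k) = -4 (R(k) = -1 - 1*3 = -1 - 3 = -4)
(14 + R(-4)**2)*(-2) = (14 + (-4)**2)*(-2) = (14 + 16)*(-2) = 30*(-2) = -60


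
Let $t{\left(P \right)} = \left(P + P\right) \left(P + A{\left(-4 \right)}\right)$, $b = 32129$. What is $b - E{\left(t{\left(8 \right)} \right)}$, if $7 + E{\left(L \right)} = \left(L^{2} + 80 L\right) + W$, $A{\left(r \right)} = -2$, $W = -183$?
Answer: $15423$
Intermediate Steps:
$t{\left(P \right)} = 2 P \left(-2 + P\right)$ ($t{\left(P \right)} = \left(P + P\right) \left(P - 2\right) = 2 P \left(-2 + P\right)$)
$E{\left(L \right)} = -190 + L^{2} + 80 L$ ($E{\left(L \right)} = -7 - \left(183 - L^{2} - 80 L\right) = -7 + \left(-183 + L^{2} + 80 L\right) = -190 + L^{2} + 80 L$)
$b - E{\left(t{\left(8 \right)} \right)} = 32129 - \left(-190 + \left(2 \cdot 8 \left(-2 + 8\right)\right)^{2} + 80 \cdot 2 \cdot 8 \left(-2 + 8\right)\right) = 32129 - \left(-190 + \left(2 \cdot 8 \cdot 6\right)^{2} + 80 \cdot 2 \cdot 8 \cdot 6\right) = 32129 - \left(-190 + 96^{2} + 80 \cdot 96\right) = 32129 - \left(-190 + 9216 + 7680\right) = 32129 - 16706 = 15423$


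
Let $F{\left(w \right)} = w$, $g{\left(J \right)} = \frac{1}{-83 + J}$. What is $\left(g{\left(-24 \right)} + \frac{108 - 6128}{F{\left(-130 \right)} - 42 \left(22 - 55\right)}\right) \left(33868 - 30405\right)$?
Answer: $- \frac{558751587}{33598} \approx -16631.0$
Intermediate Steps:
$\left(g{\left(-24 \right)} + \frac{108 - 6128}{F{\left(-130 \right)} - 42 \left(22 - 55\right)}\right) \left(33868 - 30405\right) = \left(\frac{1}{-83 - 24} + \frac{108 - 6128}{-130 - 42 \left(22 - 55\right)}\right) \left(33868 - 30405\right) = \left(\frac{1}{-107} - \frac{6020}{-130 - -1386}\right) 3463 = \left(- \frac{1}{107} - \frac{6020}{-130 + 1386}\right) 3463 = \left(- \frac{1}{107} - \frac{6020}{1256}\right) 3463 = \left(- \frac{1}{107} - \frac{1505}{314}\right) 3463 = \left(- \frac{161349}{33598}\right) 3463 = - \frac{558751587}{33598}$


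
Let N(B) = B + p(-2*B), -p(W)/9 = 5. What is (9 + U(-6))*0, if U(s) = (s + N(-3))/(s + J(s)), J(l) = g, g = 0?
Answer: 0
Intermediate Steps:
J(l) = 0
p(W) = -45 (p(W) = -9*5 = -45)
N(B) = -45 + B (N(B) = B - 45 = -45 + B)
U(s) = (-48 + s)/s (U(s) = (s + (-45 - 3))/(s + 0) = (s - 48)/s = (-48 + s)/s)
(9 + U(-6))*0 = (9 + (-48 - 6)/(-6))*0 = (9 - ⅙*(-54))*0 = (9 + 9)*0 = 18*0 = 0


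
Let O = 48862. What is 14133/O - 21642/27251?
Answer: -672333021/1331538362 ≈ -0.50493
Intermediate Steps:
14133/O - 21642/27251 = 14133/48862 - 21642/27251 = -672333021/1331538362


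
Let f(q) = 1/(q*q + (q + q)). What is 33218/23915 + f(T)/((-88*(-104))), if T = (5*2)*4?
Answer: 102147746479/73540346880 ≈ 1.3890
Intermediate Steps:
T = 40 (T = 10*4 = 40)
f(q) = 1/(q**2 + 2*q)
33218/23915 + f(T)/((-88*(-104))) = 33218/23915 + (1/(40*(2 + 40)))/((-88*(-104))) = 33218*(1/23915) + ((1/40)/42)/9152 = 33218/23915 + ((1/40)*(1/42))*(1/9152) = 33218/23915 + (1/1680)*(1/9152) = 33218/23915 + 1/15375360 = 102147746479/73540346880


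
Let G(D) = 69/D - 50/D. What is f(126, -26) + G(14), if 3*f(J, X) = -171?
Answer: -779/14 ≈ -55.643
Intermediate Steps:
f(J, X) = -57 (f(J, X) = (⅓)*(-171) = -57)
G(D) = 19/D
f(126, -26) + G(14) = -57 + 19/14 = -779/14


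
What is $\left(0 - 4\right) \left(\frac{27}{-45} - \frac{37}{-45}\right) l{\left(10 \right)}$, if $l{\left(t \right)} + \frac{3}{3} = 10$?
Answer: $-8$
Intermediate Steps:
$l{\left(t \right)} = 9$ ($l{\left(t \right)} = -1 + 10 = 9$)
$\left(0 - 4\right) \left(\frac{27}{-45} - \frac{37}{-45}\right) l{\left(10 \right)} = \left(0 - 4\right) \left(\frac{27}{-45} - \frac{37}{-45}\right) 9 = - 4 \left(27 \left(- \frac{1}{45}\right) - - \frac{37}{45}\right) 9 = - 4 \left(- \frac{3}{5} + \frac{37}{45}\right) 9 = \left(-4\right) \frac{2}{9} \cdot 9 = \left(- \frac{8}{9}\right) 9 = -8$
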